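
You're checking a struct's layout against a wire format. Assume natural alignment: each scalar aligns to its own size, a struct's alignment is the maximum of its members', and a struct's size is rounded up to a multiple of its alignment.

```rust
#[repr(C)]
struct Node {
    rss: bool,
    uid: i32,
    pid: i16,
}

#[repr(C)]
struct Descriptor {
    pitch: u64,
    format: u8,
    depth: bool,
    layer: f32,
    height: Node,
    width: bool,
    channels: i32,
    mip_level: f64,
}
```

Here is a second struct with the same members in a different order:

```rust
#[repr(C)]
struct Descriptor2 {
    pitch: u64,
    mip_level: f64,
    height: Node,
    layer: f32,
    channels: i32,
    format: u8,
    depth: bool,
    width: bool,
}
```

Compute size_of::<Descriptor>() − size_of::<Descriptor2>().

Node: 0..1  rss  (1B, 1-aligned); 1..4  -- padding (3B); 4..8  uid  (4B, 4-aligned); 8..10  pid  (2B, 2-aligned); 10..12  -- tail padding (2B); sizeof = 12, alignof = 4
0..8  pitch  (8B, 8-aligned)
8..9  format  (1B, 1-aligned)
9..10  depth  (1B, 1-aligned)
10..12  -- padding (2B)
12..16  layer  (4B, 4-aligned)
16..28  height  (12B, 4-aligned)
28..29  width  (1B, 1-aligned)
29..32  -- padding (3B)
32..36  channels  (4B, 4-aligned)
36..40  -- padding (4B)
40..48  mip_level  (8B, 8-aligned)
sizeof = 48, alignof = 8
— Descriptor2 —
0..8  pitch  (8B, 8-aligned)
8..16  mip_level  (8B, 8-aligned)
16..28  height  (12B, 4-aligned)
28..32  layer  (4B, 4-aligned)
32..36  channels  (4B, 4-aligned)
36..37  format  (1B, 1-aligned)
37..38  depth  (1B, 1-aligned)
38..39  width  (1B, 1-aligned)
39..40  -- tail padding (1B)
sizeof = 40, alignof = 8
48 − 40 = 8

8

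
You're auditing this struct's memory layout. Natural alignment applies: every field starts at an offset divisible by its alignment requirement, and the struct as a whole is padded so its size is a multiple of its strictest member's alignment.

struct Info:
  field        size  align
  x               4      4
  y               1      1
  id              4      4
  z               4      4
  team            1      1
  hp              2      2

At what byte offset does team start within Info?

0..4  x  (4B, 4-aligned)
4..5  y  (1B, 1-aligned)
5..8  -- padding (3B)
8..12  id  (4B, 4-aligned)
12..16  z  (4B, 4-aligned)
16..17  team  (1B, 1-aligned)

16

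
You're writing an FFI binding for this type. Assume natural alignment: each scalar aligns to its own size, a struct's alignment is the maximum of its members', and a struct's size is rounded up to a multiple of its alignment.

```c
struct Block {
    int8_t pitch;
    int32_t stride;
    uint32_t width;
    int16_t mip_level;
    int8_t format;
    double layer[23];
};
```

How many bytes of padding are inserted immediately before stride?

@0: pitch [1B, align 1] → 1
+3 pad (align 4)
@4: stride [4B, align 4] → 8

3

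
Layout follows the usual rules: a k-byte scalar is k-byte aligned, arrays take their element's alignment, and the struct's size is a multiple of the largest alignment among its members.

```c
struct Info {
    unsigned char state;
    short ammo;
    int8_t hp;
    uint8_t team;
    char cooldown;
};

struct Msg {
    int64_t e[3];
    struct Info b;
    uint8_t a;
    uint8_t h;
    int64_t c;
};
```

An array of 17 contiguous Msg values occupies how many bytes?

816

Info: @0: state [1B, align 1] → 1; +1 pad (align 2); @2: ammo [2B, align 2] → 4; @4: hp [1B, align 1] → 5; @5: team [1B, align 1] → 6; @6: cooldown [1B, align 1] → 7; +1 tail pad (align 2); size 8, align 2
@0: e [24B, align 8] → 24
@24: b [8B, align 2] → 32
@32: a [1B, align 1] → 33
@33: h [1B, align 1] → 34
+6 pad (align 8)
@40: c [8B, align 8] → 48
size 48, align 8
array of 17: 17 × 48 = 816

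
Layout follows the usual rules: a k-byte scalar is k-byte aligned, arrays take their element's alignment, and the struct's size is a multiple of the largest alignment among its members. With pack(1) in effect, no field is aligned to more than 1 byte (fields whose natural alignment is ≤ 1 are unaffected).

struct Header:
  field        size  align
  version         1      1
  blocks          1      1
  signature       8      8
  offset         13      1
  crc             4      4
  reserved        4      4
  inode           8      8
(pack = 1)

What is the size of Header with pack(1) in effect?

0..1  version  (1B, 1-aligned)
1..2  blocks  (1B, 1-aligned)
2..10  signature  (8B, 1-aligned)
10..23  offset  (13B, 1-aligned)
23..27  crc  (4B, 1-aligned)
27..31  reserved  (4B, 1-aligned)
31..39  inode  (8B, 1-aligned)
sizeof = 39, alignof = 1

39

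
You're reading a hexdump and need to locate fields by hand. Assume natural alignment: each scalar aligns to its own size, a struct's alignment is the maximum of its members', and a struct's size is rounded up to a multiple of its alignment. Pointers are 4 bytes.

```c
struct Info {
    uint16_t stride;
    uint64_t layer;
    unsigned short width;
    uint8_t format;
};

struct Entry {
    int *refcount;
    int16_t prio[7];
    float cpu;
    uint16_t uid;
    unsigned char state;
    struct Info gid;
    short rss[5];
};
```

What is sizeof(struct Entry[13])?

936

Info: @0: stride [2B, align 2] → 2; +6 pad (align 8); @8: layer [8B, align 8] → 16; @16: width [2B, align 2] → 18; @18: format [1B, align 1] → 19; +5 tail pad (align 8); size 24, align 8
@0: refcount [4B, align 4] → 4
@4: prio [14B, align 2] → 18
+2 pad (align 4)
@20: cpu [4B, align 4] → 24
@24: uid [2B, align 2] → 26
@26: state [1B, align 1] → 27
+5 pad (align 8)
@32: gid [24B, align 8] → 56
@56: rss [10B, align 2] → 66
+6 tail pad (align 8)
size 72, align 8
array of 13: 13 × 72 = 936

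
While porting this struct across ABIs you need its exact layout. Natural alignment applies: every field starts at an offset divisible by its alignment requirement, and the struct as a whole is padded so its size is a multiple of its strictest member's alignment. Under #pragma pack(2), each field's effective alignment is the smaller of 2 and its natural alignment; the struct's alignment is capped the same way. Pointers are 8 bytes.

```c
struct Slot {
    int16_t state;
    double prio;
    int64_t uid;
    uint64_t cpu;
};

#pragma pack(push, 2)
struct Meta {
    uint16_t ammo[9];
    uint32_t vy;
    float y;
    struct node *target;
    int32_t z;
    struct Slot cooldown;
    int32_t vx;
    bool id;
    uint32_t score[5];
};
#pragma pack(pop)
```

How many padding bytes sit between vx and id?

0

Slot: @0: state [2B, align 2] → 2; +6 pad (align 8); @8: prio [8B, align 8] → 16; @16: uid [8B, align 8] → 24; @24: cpu [8B, align 8] → 32; size 32, align 8
@0: ammo [18B, align 2] → 18
@18: vy [4B, align 2] → 22
@22: y [4B, align 2] → 26
@26: target [8B, align 2] → 34
@34: z [4B, align 2] → 38
@38: cooldown [32B, align 2] → 70
@70: vx [4B, align 2] → 74
@74: id [1B, align 1] → 75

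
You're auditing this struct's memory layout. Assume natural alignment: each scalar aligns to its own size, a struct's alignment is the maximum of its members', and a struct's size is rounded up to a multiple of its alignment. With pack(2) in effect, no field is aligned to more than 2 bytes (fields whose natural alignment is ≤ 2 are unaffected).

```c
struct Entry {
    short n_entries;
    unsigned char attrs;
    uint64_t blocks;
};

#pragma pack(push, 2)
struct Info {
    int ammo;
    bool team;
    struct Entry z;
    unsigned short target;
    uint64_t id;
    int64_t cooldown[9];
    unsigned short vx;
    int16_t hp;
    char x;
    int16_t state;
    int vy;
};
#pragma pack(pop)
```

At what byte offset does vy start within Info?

112

Entry: 0..2  n_entries  (2B, 2-aligned); 2..3  attrs  (1B, 1-aligned); 3..8  -- padding (5B); 8..16  blocks  (8B, 8-aligned); sizeof = 16, alignof = 8
0..4  ammo  (4B, 2-aligned)
4..5  team  (1B, 1-aligned)
5..6  -- padding (1B)
6..22  z  (16B, 2-aligned)
22..24  target  (2B, 2-aligned)
24..32  id  (8B, 2-aligned)
32..104  cooldown  (72B, 2-aligned)
104..106  vx  (2B, 2-aligned)
106..108  hp  (2B, 2-aligned)
108..109  x  (1B, 1-aligned)
109..110  -- padding (1B)
110..112  state  (2B, 2-aligned)
112..116  vy  (4B, 2-aligned)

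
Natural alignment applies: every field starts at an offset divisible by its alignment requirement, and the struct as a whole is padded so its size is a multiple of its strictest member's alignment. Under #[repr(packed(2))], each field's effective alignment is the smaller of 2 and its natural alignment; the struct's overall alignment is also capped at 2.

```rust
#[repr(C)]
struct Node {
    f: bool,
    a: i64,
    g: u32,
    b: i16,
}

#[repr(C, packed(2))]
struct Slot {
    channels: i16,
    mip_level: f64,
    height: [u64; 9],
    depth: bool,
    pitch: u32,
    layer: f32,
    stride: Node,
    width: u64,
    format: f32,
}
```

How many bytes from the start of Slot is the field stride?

Node: 0..1  f  (1B, 1-aligned); 1..8  -- padding (7B); 8..16  a  (8B, 8-aligned); 16..20  g  (4B, 4-aligned); 20..22  b  (2B, 2-aligned); 22..24  -- tail padding (2B); sizeof = 24, alignof = 8
0..2  channels  (2B, 2-aligned)
2..10  mip_level  (8B, 2-aligned)
10..82  height  (72B, 2-aligned)
82..83  depth  (1B, 1-aligned)
83..84  -- padding (1B)
84..88  pitch  (4B, 2-aligned)
88..92  layer  (4B, 2-aligned)
92..116  stride  (24B, 2-aligned)

92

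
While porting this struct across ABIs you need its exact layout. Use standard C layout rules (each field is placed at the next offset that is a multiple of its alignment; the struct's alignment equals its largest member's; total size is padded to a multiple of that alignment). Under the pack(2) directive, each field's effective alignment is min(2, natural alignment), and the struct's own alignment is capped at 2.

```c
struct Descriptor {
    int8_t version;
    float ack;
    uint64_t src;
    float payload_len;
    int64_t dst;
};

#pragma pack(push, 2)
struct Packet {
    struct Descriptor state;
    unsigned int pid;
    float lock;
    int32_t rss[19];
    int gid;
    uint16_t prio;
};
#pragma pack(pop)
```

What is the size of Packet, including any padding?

122 bytes

Descriptor: @0: version [1B, align 1] → 1; +3 pad (align 4); @4: ack [4B, align 4] → 8; @8: src [8B, align 8] → 16; @16: payload_len [4B, align 4] → 20; +4 pad (align 8); @24: dst [8B, align 8] → 32; size 32, align 8
@0: state [32B, align 2] → 32
@32: pid [4B, align 2] → 36
@36: lock [4B, align 2] → 40
@40: rss [76B, align 2] → 116
@116: gid [4B, align 2] → 120
@120: prio [2B, align 2] → 122
size 122, align 2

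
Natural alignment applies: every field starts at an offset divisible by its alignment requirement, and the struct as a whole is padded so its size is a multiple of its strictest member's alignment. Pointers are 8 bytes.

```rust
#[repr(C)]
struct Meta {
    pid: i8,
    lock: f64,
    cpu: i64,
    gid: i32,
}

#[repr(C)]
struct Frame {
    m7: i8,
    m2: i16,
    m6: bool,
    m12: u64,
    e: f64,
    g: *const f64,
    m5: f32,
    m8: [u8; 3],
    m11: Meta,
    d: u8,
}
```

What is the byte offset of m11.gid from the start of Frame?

64

Meta: 0..1  pid  (1B, 1-aligned); 1..8  -- padding (7B); 8..16  lock  (8B, 8-aligned); 16..24  cpu  (8B, 8-aligned); 24..28  gid  (4B, 4-aligned); 28..32  -- tail padding (4B); sizeof = 32, alignof = 8
0..1  m7  (1B, 1-aligned)
1..2  -- padding (1B)
2..4  m2  (2B, 2-aligned)
4..5  m6  (1B, 1-aligned)
5..8  -- padding (3B)
8..16  m12  (8B, 8-aligned)
16..24  e  (8B, 8-aligned)
24..32  g  (8B, 8-aligned)
32..36  m5  (4B, 4-aligned)
36..39  m8  (3B, 1-aligned)
39..40  -- padding (1B)
40..72  m11  (32B, 8-aligned)
within Meta: gid at 24
40 + 24 = 64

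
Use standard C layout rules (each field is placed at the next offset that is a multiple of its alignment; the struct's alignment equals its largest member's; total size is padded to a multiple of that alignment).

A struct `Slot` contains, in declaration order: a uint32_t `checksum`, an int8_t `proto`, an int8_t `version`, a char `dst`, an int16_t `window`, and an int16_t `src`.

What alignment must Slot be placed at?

4

member alignments: checksum=4, proto=1, version=1, dst=1, window=2, src=2
max = 4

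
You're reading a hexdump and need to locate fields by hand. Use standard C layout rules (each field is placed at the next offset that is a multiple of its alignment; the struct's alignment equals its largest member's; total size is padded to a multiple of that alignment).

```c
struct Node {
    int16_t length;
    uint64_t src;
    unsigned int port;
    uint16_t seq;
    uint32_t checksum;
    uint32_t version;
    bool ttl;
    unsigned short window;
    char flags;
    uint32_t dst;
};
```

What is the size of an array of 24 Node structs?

1152

length at 0 (size 2, align 2) → ends 2
pad 6 to align 8 for src
src at 8 (size 8, align 8) → ends 16
port at 16 (size 4, align 4) → ends 20
seq at 20 (size 2, align 2) → ends 22
pad 2 to align 4 for checksum
checksum at 24 (size 4, align 4) → ends 28
version at 28 (size 4, align 4) → ends 32
ttl at 32 (size 1, align 1) → ends 33
pad 1 to align 2 for window
window at 34 (size 2, align 2) → ends 36
flags at 36 (size 1, align 1) → ends 37
pad 3 to align 4 for dst
dst at 40 (size 4, align 4) → ends 44
tail pad 4 to reach multiple of 8
total 48 bytes, alignment 8
array of 24: 24 × 48 = 1152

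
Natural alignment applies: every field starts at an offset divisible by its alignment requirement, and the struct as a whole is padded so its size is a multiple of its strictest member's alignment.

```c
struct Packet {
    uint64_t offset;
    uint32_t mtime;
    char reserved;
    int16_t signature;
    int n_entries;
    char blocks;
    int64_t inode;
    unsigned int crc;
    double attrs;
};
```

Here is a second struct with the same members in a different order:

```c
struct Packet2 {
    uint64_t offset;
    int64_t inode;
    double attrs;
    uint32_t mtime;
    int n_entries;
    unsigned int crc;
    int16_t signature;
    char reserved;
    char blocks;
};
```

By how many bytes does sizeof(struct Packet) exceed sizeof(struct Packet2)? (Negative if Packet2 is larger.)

@0: offset [8B, align 8] → 8
@8: mtime [4B, align 4] → 12
@12: reserved [1B, align 1] → 13
+1 pad (align 2)
@14: signature [2B, align 2] → 16
@16: n_entries [4B, align 4] → 20
@20: blocks [1B, align 1] → 21
+3 pad (align 8)
@24: inode [8B, align 8] → 32
@32: crc [4B, align 4] → 36
+4 pad (align 8)
@40: attrs [8B, align 8] → 48
size 48, align 8
— Packet2 —
@0: offset [8B, align 8] → 8
@8: inode [8B, align 8] → 16
@16: attrs [8B, align 8] → 24
@24: mtime [4B, align 4] → 28
@28: n_entries [4B, align 4] → 32
@32: crc [4B, align 4] → 36
@36: signature [2B, align 2] → 38
@38: reserved [1B, align 1] → 39
@39: blocks [1B, align 1] → 40
size 40, align 8
48 − 40 = 8

8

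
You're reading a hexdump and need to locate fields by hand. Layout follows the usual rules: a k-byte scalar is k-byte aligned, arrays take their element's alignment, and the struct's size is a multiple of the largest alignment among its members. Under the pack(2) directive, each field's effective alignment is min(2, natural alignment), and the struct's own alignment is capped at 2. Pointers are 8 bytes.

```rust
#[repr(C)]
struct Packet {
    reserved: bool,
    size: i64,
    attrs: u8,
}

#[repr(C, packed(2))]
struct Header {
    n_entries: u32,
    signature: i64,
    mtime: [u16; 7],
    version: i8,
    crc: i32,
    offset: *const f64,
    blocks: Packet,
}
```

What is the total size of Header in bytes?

64 bytes

Packet: reserved at 0 (size 1, align 1) → ends 1; pad 7 to align 8 for size; size at 8 (size 8, align 8) → ends 16; attrs at 16 (size 1, align 1) → ends 17; tail pad 7 to reach multiple of 8; total 24 bytes, alignment 8
n_entries at 0 (size 4, align 2) → ends 4
signature at 4 (size 8, align 2) → ends 12
mtime at 12 (size 14, align 2) → ends 26
version at 26 (size 1, align 1) → ends 27
pad 1 to align 2 for crc
crc at 28 (size 4, align 2) → ends 32
offset at 32 (size 8, align 2) → ends 40
blocks at 40 (size 24, align 2) → ends 64
total 64 bytes, alignment 2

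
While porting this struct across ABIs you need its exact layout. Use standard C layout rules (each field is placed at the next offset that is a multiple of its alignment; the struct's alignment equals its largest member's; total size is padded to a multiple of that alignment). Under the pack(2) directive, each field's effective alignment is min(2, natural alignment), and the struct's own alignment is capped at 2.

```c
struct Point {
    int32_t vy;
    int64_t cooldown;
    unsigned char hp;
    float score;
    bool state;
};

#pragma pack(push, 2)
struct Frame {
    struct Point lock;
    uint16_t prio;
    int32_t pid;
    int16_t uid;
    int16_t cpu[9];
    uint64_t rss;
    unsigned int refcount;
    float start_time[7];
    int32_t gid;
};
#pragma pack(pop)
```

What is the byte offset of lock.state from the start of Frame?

Point: @0: vy [4B, align 4] → 4; +4 pad (align 8); @8: cooldown [8B, align 8] → 16; @16: hp [1B, align 1] → 17; +3 pad (align 4); @20: score [4B, align 4] → 24; @24: state [1B, align 1] → 25; +7 tail pad (align 8); size 32, align 8
@0: lock [32B, align 2] → 32
within Point: state at 24
0 + 24 = 24

24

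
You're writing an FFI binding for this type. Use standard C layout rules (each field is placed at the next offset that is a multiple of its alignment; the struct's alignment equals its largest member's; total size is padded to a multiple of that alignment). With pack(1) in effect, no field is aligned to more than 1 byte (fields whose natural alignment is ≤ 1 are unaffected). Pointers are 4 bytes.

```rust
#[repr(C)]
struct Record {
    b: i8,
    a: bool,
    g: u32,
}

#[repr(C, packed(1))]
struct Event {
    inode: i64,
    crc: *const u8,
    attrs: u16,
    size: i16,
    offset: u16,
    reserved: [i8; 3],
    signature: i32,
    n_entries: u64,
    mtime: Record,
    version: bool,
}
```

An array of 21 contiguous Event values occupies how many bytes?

882

Record: 0..1  b  (1B, 1-aligned); 1..2  a  (1B, 1-aligned); 2..4  -- padding (2B); 4..8  g  (4B, 4-aligned); sizeof = 8, alignof = 4
0..8  inode  (8B, 1-aligned)
8..12  crc  (4B, 1-aligned)
12..14  attrs  (2B, 1-aligned)
14..16  size  (2B, 1-aligned)
16..18  offset  (2B, 1-aligned)
18..21  reserved  (3B, 1-aligned)
21..25  signature  (4B, 1-aligned)
25..33  n_entries  (8B, 1-aligned)
33..41  mtime  (8B, 1-aligned)
41..42  version  (1B, 1-aligned)
sizeof = 42, alignof = 1
array of 21: 21 × 42 = 882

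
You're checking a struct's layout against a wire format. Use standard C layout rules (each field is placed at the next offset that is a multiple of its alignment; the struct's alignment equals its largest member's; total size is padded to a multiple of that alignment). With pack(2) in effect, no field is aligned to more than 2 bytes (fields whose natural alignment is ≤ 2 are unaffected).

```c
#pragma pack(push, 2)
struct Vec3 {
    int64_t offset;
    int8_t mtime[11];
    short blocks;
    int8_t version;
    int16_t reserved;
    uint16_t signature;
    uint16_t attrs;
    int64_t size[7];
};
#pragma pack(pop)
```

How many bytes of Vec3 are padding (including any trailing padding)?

2

@0: offset [8B, align 2] → 8
@8: mtime [11B, align 1] → 19
+1 pad (align 2)
@20: blocks [2B, align 2] → 22
@22: version [1B, align 1] → 23
+1 pad (align 2)
@24: reserved [2B, align 2] → 26
@26: signature [2B, align 2] → 28
@28: attrs [2B, align 2] → 30
@30: size [56B, align 2] → 86
size 86, align 2
data bytes 84, size 86 → padding 2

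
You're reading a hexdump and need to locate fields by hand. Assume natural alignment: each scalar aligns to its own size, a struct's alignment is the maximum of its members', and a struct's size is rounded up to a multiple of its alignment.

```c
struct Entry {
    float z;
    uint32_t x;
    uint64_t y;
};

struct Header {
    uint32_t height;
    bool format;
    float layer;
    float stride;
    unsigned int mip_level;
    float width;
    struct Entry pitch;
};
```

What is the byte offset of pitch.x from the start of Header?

28

Entry: @0: z [4B, align 4] → 4; @4: x [4B, align 4] → 8; @8: y [8B, align 8] → 16; size 16, align 8
@0: height [4B, align 4] → 4
@4: format [1B, align 1] → 5
+3 pad (align 4)
@8: layer [4B, align 4] → 12
@12: stride [4B, align 4] → 16
@16: mip_level [4B, align 4] → 20
@20: width [4B, align 4] → 24
@24: pitch [16B, align 8] → 40
within Entry: x at 4
24 + 4 = 28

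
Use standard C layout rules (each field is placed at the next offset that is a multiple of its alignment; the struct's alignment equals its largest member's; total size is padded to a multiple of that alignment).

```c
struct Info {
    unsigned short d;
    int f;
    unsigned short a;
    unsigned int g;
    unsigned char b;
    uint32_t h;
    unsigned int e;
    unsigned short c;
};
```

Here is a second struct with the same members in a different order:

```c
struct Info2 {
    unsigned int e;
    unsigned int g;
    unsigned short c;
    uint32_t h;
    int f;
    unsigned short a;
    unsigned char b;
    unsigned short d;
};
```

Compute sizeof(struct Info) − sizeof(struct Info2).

d at 0 (size 2, align 2) → ends 2
pad 2 to align 4 for f
f at 4 (size 4, align 4) → ends 8
a at 8 (size 2, align 2) → ends 10
pad 2 to align 4 for g
g at 12 (size 4, align 4) → ends 16
b at 16 (size 1, align 1) → ends 17
pad 3 to align 4 for h
h at 20 (size 4, align 4) → ends 24
e at 24 (size 4, align 4) → ends 28
c at 28 (size 2, align 2) → ends 30
tail pad 2 to reach multiple of 4
total 32 bytes, alignment 4
— Info2 —
e at 0 (size 4, align 4) → ends 4
g at 4 (size 4, align 4) → ends 8
c at 8 (size 2, align 2) → ends 10
pad 2 to align 4 for h
h at 12 (size 4, align 4) → ends 16
f at 16 (size 4, align 4) → ends 20
a at 20 (size 2, align 2) → ends 22
b at 22 (size 1, align 1) → ends 23
pad 1 to align 2 for d
d at 24 (size 2, align 2) → ends 26
tail pad 2 to reach multiple of 4
total 28 bytes, alignment 4
32 − 28 = 4

4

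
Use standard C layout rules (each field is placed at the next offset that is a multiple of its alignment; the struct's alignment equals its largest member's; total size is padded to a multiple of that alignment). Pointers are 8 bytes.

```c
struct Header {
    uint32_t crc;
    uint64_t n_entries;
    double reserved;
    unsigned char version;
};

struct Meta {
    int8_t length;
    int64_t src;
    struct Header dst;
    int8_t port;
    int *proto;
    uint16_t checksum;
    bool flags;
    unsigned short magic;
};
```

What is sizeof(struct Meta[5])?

360

Header: @0: crc [4B, align 4] → 4; +4 pad (align 8); @8: n_entries [8B, align 8] → 16; @16: reserved [8B, align 8] → 24; @24: version [1B, align 1] → 25; +7 tail pad (align 8); size 32, align 8
@0: length [1B, align 1] → 1
+7 pad (align 8)
@8: src [8B, align 8] → 16
@16: dst [32B, align 8] → 48
@48: port [1B, align 1] → 49
+7 pad (align 8)
@56: proto [8B, align 8] → 64
@64: checksum [2B, align 2] → 66
@66: flags [1B, align 1] → 67
+1 pad (align 2)
@68: magic [2B, align 2] → 70
+2 tail pad (align 8)
size 72, align 8
array of 5: 5 × 72 = 360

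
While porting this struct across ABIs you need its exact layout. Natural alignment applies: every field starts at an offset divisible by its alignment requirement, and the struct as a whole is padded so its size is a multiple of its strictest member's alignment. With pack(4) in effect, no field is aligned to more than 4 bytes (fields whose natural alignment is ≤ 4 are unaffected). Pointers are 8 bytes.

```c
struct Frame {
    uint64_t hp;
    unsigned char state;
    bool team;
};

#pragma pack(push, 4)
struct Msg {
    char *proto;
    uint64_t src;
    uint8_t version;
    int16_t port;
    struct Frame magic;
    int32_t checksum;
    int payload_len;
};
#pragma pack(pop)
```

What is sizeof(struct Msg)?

44 bytes

Frame: @0: hp [8B, align 8] → 8; @8: state [1B, align 1] → 9; @9: team [1B, align 1] → 10; +6 tail pad (align 8); size 16, align 8
@0: proto [8B, align 4] → 8
@8: src [8B, align 4] → 16
@16: version [1B, align 1] → 17
+1 pad (align 2)
@18: port [2B, align 2] → 20
@20: magic [16B, align 4] → 36
@36: checksum [4B, align 4] → 40
@40: payload_len [4B, align 4] → 44
size 44, align 4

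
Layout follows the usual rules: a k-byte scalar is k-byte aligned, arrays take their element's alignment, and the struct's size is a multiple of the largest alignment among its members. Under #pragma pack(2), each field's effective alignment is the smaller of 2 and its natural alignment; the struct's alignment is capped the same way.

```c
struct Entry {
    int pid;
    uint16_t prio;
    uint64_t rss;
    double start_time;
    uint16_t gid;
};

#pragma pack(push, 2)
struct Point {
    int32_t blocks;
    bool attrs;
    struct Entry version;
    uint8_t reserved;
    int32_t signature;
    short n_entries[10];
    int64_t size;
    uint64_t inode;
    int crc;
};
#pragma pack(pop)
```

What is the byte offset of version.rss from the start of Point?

Entry: 0..4  pid  (4B, 4-aligned); 4..6  prio  (2B, 2-aligned); 6..8  -- padding (2B); 8..16  rss  (8B, 8-aligned); 16..24  start_time  (8B, 8-aligned); 24..26  gid  (2B, 2-aligned); 26..32  -- tail padding (6B); sizeof = 32, alignof = 8
0..4  blocks  (4B, 2-aligned)
4..5  attrs  (1B, 1-aligned)
5..6  -- padding (1B)
6..38  version  (32B, 2-aligned)
within Entry: rss at 8
6 + 8 = 14

14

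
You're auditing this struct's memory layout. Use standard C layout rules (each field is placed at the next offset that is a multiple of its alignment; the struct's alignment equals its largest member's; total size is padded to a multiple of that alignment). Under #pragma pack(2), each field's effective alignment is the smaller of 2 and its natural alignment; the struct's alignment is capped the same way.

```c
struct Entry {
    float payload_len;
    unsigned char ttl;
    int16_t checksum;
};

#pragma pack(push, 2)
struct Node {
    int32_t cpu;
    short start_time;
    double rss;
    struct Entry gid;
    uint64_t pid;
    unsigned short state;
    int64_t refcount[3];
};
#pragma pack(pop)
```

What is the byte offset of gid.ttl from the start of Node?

18

Entry: 0..4  payload_len  (4B, 4-aligned); 4..5  ttl  (1B, 1-aligned); 5..6  -- padding (1B); 6..8  checksum  (2B, 2-aligned); sizeof = 8, alignof = 4
0..4  cpu  (4B, 2-aligned)
4..6  start_time  (2B, 2-aligned)
6..14  rss  (8B, 2-aligned)
14..22  gid  (8B, 2-aligned)
within Entry: ttl at 4
14 + 4 = 18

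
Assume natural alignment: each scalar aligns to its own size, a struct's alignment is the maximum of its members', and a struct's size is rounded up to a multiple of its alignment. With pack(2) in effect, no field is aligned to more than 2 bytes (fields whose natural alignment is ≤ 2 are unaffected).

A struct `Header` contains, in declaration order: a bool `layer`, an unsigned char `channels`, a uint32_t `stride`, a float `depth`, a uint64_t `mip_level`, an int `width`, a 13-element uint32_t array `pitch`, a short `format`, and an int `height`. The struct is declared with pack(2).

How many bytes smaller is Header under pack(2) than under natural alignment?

natural layout:
  0..1  layer  (1B, 1-aligned)
  1..2  channels  (1B, 1-aligned)
  2..4  -- padding (2B)
  4..8  stride  (4B, 4-aligned)
  8..12  depth  (4B, 4-aligned)
  12..16  -- padding (4B)
  16..24  mip_level  (8B, 8-aligned)
  24..28  width  (4B, 4-aligned)
  28..80  pitch  (52B, 4-aligned)
  80..82  format  (2B, 2-aligned)
  82..84  -- padding (2B)
  84..88  height  (4B, 4-aligned)
  sizeof = 88, alignof = 8
packed(2) layout:
  0..1  layer  (1B, 1-aligned)
  1..2  channels  (1B, 1-aligned)
  2..6  stride  (4B, 2-aligned)
  6..10  depth  (4B, 2-aligned)
  10..18  mip_level  (8B, 2-aligned)
  18..22  width  (4B, 2-aligned)
  22..74  pitch  (52B, 2-aligned)
  74..76  format  (2B, 2-aligned)
  76..80  height  (4B, 2-aligned)
  sizeof = 80, alignof = 2
88 − 80 = 8

8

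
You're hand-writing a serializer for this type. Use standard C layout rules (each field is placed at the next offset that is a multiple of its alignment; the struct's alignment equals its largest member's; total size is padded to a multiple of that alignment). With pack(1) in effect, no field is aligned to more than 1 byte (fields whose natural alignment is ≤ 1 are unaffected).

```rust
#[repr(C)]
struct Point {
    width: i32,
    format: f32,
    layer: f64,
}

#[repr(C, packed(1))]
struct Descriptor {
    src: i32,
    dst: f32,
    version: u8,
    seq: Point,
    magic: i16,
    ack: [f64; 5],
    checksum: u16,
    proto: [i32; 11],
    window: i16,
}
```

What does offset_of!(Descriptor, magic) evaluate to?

Point: @0: width [4B, align 4] → 4; @4: format [4B, align 4] → 8; @8: layer [8B, align 8] → 16; size 16, align 8
@0: src [4B, align 1] → 4
@4: dst [4B, align 1] → 8
@8: version [1B, align 1] → 9
@9: seq [16B, align 1] → 25
@25: magic [2B, align 1] → 27

25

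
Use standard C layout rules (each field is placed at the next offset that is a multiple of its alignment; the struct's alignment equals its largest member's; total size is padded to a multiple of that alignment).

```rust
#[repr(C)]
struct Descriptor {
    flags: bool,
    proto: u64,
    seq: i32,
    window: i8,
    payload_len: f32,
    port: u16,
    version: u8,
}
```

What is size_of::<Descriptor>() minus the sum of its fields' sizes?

flags at 0 (size 1, align 1) → ends 1
pad 7 to align 8 for proto
proto at 8 (size 8, align 8) → ends 16
seq at 16 (size 4, align 4) → ends 20
window at 20 (size 1, align 1) → ends 21
pad 3 to align 4 for payload_len
payload_len at 24 (size 4, align 4) → ends 28
port at 28 (size 2, align 2) → ends 30
version at 30 (size 1, align 1) → ends 31
tail pad 1 to reach multiple of 8
total 32 bytes, alignment 8
data bytes 21, size 32 → padding 11

11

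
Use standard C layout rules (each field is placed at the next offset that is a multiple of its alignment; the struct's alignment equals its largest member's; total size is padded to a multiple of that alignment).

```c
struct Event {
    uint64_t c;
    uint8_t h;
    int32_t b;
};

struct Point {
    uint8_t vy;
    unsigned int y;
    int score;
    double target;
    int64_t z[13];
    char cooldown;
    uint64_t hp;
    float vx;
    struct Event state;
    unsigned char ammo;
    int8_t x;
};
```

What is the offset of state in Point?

Event: c at 0 (size 8, align 8) → ends 8; h at 8 (size 1, align 1) → ends 9; pad 3 to align 4 for b; b at 12 (size 4, align 4) → ends 16; total 16 bytes, alignment 8
vy at 0 (size 1, align 1) → ends 1
pad 3 to align 4 for y
y at 4 (size 4, align 4) → ends 8
score at 8 (size 4, align 4) → ends 12
pad 4 to align 8 for target
target at 16 (size 8, align 8) → ends 24
z at 24 (size 104, align 8) → ends 128
cooldown at 128 (size 1, align 1) → ends 129
pad 7 to align 8 for hp
hp at 136 (size 8, align 8) → ends 144
vx at 144 (size 4, align 4) → ends 148
pad 4 to align 8 for state
state at 152 (size 16, align 8) → ends 168

152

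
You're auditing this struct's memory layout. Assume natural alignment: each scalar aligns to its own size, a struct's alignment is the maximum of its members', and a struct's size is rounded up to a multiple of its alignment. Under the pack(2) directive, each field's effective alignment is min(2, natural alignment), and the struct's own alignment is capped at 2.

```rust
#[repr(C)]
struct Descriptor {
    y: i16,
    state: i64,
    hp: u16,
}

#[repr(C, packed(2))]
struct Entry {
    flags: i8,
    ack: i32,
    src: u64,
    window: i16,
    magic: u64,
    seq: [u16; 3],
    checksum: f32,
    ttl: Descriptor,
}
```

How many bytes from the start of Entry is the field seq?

24

Descriptor: 0..2  y  (2B, 2-aligned); 2..8  -- padding (6B); 8..16  state  (8B, 8-aligned); 16..18  hp  (2B, 2-aligned); 18..24  -- tail padding (6B); sizeof = 24, alignof = 8
0..1  flags  (1B, 1-aligned)
1..2  -- padding (1B)
2..6  ack  (4B, 2-aligned)
6..14  src  (8B, 2-aligned)
14..16  window  (2B, 2-aligned)
16..24  magic  (8B, 2-aligned)
24..30  seq  (6B, 2-aligned)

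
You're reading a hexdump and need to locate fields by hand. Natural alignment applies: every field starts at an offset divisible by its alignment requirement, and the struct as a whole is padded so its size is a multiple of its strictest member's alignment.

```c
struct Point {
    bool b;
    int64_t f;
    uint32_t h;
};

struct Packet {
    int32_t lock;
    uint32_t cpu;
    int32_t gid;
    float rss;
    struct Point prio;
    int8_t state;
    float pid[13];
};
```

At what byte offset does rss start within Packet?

12

Point: 0..1  b  (1B, 1-aligned); 1..8  -- padding (7B); 8..16  f  (8B, 8-aligned); 16..20  h  (4B, 4-aligned); 20..24  -- tail padding (4B); sizeof = 24, alignof = 8
0..4  lock  (4B, 4-aligned)
4..8  cpu  (4B, 4-aligned)
8..12  gid  (4B, 4-aligned)
12..16  rss  (4B, 4-aligned)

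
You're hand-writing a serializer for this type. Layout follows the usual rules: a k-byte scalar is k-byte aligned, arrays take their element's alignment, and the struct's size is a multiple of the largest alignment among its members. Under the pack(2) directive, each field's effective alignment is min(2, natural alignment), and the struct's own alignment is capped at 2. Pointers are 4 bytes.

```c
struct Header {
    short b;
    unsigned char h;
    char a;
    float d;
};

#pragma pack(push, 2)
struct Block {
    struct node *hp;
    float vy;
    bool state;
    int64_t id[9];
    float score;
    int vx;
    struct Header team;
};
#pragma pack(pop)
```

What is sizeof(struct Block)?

98 bytes

Header: @0: b [2B, align 2] → 2; @2: h [1B, align 1] → 3; @3: a [1B, align 1] → 4; @4: d [4B, align 4] → 8; size 8, align 4
@0: hp [4B, align 2] → 4
@4: vy [4B, align 2] → 8
@8: state [1B, align 1] → 9
+1 pad (align 2)
@10: id [72B, align 2] → 82
@82: score [4B, align 2] → 86
@86: vx [4B, align 2] → 90
@90: team [8B, align 2] → 98
size 98, align 2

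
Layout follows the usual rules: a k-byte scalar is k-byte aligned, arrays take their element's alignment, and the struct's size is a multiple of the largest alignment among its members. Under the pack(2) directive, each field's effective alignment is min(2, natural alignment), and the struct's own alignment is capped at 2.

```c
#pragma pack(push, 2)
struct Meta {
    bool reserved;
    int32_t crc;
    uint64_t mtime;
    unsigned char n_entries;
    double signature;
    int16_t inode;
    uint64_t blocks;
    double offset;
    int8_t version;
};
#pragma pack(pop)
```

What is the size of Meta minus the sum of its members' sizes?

@0: reserved [1B, align 1] → 1
+1 pad (align 2)
@2: crc [4B, align 2] → 6
@6: mtime [8B, align 2] → 14
@14: n_entries [1B, align 1] → 15
+1 pad (align 2)
@16: signature [8B, align 2] → 24
@24: inode [2B, align 2] → 26
@26: blocks [8B, align 2] → 34
@34: offset [8B, align 2] → 42
@42: version [1B, align 1] → 43
+1 tail pad (align 2)
size 44, align 2
data bytes 41, size 44 → padding 3

3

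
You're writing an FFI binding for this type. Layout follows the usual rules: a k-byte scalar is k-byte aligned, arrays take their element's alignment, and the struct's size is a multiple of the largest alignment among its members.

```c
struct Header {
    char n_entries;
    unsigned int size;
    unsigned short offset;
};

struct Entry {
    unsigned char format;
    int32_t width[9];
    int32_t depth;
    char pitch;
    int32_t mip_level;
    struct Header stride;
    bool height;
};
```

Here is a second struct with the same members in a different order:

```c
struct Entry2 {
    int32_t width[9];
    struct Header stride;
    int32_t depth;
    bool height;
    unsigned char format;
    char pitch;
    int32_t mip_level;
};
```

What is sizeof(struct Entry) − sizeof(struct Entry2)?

8

Header: 0..1  n_entries  (1B, 1-aligned); 1..4  -- padding (3B); 4..8  size  (4B, 4-aligned); 8..10  offset  (2B, 2-aligned); 10..12  -- tail padding (2B); sizeof = 12, alignof = 4
0..1  format  (1B, 1-aligned)
1..4  -- padding (3B)
4..40  width  (36B, 4-aligned)
40..44  depth  (4B, 4-aligned)
44..45  pitch  (1B, 1-aligned)
45..48  -- padding (3B)
48..52  mip_level  (4B, 4-aligned)
52..64  stride  (12B, 4-aligned)
64..65  height  (1B, 1-aligned)
65..68  -- tail padding (3B)
sizeof = 68, alignof = 4
— Entry2 —
0..36  width  (36B, 4-aligned)
36..48  stride  (12B, 4-aligned)
48..52  depth  (4B, 4-aligned)
52..53  height  (1B, 1-aligned)
53..54  format  (1B, 1-aligned)
54..55  pitch  (1B, 1-aligned)
55..56  -- padding (1B)
56..60  mip_level  (4B, 4-aligned)
sizeof = 60, alignof = 4
68 − 60 = 8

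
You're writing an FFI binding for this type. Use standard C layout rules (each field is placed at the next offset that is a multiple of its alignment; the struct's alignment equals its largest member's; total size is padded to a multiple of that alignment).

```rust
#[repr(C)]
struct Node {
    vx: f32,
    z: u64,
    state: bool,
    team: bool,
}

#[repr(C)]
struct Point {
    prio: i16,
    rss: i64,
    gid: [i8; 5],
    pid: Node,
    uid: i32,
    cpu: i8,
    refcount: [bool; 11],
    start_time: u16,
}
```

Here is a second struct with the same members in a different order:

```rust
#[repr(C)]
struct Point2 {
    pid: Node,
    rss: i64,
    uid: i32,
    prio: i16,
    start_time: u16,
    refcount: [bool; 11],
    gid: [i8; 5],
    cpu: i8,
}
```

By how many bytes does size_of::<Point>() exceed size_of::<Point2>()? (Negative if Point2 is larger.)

8

Node: 0..4  vx  (4B, 4-aligned); 4..8  -- padding (4B); 8..16  z  (8B, 8-aligned); 16..17  state  (1B, 1-aligned); 17..18  team  (1B, 1-aligned); 18..24  -- tail padding (6B); sizeof = 24, alignof = 8
0..2  prio  (2B, 2-aligned)
2..8  -- padding (6B)
8..16  rss  (8B, 8-aligned)
16..21  gid  (5B, 1-aligned)
21..24  -- padding (3B)
24..48  pid  (24B, 8-aligned)
48..52  uid  (4B, 4-aligned)
52..53  cpu  (1B, 1-aligned)
53..64  refcount  (11B, 1-aligned)
64..66  start_time  (2B, 2-aligned)
66..72  -- tail padding (6B)
sizeof = 72, alignof = 8
— Point2 —
0..24  pid  (24B, 8-aligned)
24..32  rss  (8B, 8-aligned)
32..36  uid  (4B, 4-aligned)
36..38  prio  (2B, 2-aligned)
38..40  start_time  (2B, 2-aligned)
40..51  refcount  (11B, 1-aligned)
51..56  gid  (5B, 1-aligned)
56..57  cpu  (1B, 1-aligned)
57..64  -- tail padding (7B)
sizeof = 64, alignof = 8
72 − 64 = 8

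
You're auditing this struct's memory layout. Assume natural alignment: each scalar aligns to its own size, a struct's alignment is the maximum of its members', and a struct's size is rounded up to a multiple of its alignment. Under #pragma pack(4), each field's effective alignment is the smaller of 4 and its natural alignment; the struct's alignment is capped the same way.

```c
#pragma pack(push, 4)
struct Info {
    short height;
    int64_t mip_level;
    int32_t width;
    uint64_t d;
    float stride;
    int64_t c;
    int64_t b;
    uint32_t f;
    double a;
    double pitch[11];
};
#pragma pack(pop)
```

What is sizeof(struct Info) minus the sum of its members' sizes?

2

@0: height [2B, align 2] → 2
+2 pad (align 4)
@4: mip_level [8B, align 4] → 12
@12: width [4B, align 4] → 16
@16: d [8B, align 4] → 24
@24: stride [4B, align 4] → 28
@28: c [8B, align 4] → 36
@36: b [8B, align 4] → 44
@44: f [4B, align 4] → 48
@48: a [8B, align 4] → 56
@56: pitch [88B, align 4] → 144
size 144, align 4
data bytes 142, size 144 → padding 2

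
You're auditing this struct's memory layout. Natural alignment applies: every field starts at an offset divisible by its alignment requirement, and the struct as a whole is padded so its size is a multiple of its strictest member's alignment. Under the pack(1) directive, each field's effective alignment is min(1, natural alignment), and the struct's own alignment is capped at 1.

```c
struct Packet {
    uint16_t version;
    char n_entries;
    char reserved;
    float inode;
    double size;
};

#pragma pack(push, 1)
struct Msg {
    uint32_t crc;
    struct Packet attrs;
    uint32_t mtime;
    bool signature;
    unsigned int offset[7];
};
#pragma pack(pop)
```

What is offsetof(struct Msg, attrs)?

4

Packet: version at 0 (size 2, align 2) → ends 2; n_entries at 2 (size 1, align 1) → ends 3; reserved at 3 (size 1, align 1) → ends 4; inode at 4 (size 4, align 4) → ends 8; size at 8 (size 8, align 8) → ends 16; total 16 bytes, alignment 8
crc at 0 (size 4, align 1) → ends 4
attrs at 4 (size 16, align 1) → ends 20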